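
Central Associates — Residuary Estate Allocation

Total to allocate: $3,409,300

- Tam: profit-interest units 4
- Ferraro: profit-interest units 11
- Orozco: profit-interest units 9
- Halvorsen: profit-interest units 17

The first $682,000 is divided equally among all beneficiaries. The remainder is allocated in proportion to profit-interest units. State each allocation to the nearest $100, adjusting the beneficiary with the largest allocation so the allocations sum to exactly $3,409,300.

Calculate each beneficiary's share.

Equal tier: $682,000 ÷ 4 = $170,500 apiece.
Remainder $2,727,300 by profit-interest units (total 41): Tam 266,078.05 → $266,100; Ferraro 731,714.63 → $731,700; Orozco 598,675.61 → $598,700; Halvorsen 1,130,831.71 → $1,130,800.
Totals: Tam $170,500 + $266,100 = $436,600; Ferraro $170,500 + $731,700 = $902,200; Orozco $170,500 + $598,700 = $769,200; Halvorsen $170,500 + $1,130,800 = $1,301,300.

Tam: $436,600 | Ferraro: $902,200 | Orozco: $769,200 | Halvorsen: $1,301,300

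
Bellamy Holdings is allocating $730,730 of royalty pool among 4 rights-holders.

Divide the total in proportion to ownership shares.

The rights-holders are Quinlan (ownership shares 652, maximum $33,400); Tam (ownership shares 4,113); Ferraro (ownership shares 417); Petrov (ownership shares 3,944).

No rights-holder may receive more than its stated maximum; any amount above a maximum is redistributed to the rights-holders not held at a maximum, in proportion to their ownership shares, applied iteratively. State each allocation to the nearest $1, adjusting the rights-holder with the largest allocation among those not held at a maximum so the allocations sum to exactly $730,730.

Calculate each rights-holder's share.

Ownership shares total: 9,126.
Unconstrained shares: Quinlan 52,206.44; Tam 329,332.95; Ferraro 33,389.70; Petrov 315,800.91.
Held at cap: Quinlan ($33,400); balance $697,330 reallocated over remaining ownership shares 8,474.
Shares after redistribution: Tam 338,460.97 → $338,461; Ferraro 34,315.15 → $34,315; Petrov 324,553.87 → $324,554.

Quinlan: $33,400 · Tam: $338,461 · Ferraro: $34,315 · Petrov: $324,554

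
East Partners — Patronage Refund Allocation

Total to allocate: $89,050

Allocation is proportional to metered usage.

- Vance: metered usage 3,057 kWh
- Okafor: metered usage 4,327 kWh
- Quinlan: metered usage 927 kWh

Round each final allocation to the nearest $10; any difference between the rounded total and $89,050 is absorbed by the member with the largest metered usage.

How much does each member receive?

Vance: $32,750 · Okafor: $46,370 · Quinlan: $9,930

Sum of metered usage: 3,057 + 4,327 + 927 = 8,311.
Raw shares: Vance 32,754.89; Okafor 46,362.57; Quinlan 9,932.54.
Rounded to nearest $10: Vance $32,750; Okafor $46,360; Quinlan $9,930. Sum = $89,040.
Difference $89,050 − $89,040 = +$10 applied to largest metered usage (Okafor): Okafor becomes $46,370.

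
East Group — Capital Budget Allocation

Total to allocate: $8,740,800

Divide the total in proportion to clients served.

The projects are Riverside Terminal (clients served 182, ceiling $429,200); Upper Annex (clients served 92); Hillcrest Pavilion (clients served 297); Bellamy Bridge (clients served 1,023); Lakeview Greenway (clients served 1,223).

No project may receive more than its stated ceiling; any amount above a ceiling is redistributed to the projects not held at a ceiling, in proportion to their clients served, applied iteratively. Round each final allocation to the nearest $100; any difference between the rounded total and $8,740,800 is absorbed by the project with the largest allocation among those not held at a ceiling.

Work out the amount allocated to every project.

Riverside Terminal: $429,200 | Upper Annex: $290,200 | Hillcrest Pavilion: $936,800 | Bellamy Bridge: $3,226,900 | Lakeview Greenway: $3,857,700

Clients served total: 2,817.
Proportional shares (ignoring caps): Riverside Terminal 564,723.32; Upper Annex 285,464.54; Hillcrest Pavilion 921,553.99; Bellamy Bridge 3,174,241.53; Lakeview Greenway 3,794,816.61.
Held at cap: Riverside Terminal ($429,200); remaining pool $8,311,600 reallocated over remaining clients served 2,635.
Redistributed shares: Upper Annex 290,196.28 → $290,200; Hillcrest Pavilion 936,829.30 → $936,800; Bellamy Bridge 3,226,856.47 → $3,226,900; Lakeview Greenway 3,857,717.95 → $3,857,700.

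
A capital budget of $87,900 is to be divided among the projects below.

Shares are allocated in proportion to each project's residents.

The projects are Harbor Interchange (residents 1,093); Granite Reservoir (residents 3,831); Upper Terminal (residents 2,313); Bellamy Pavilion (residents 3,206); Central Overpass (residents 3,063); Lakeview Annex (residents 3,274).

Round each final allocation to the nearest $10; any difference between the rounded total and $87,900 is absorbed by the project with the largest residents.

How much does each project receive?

Total residents = 16,780.
Unrounded shares: Harbor Interchange 1,093/16,780 × $87,900 = 5,725.55; Granite Reservoir 3,831/16,780 × $87,900 = 20,068.23; Upper Terminal 2,313/16,780 × $87,900 = 12,116.37; Bellamy Pavilion 3,206/16,780 × $87,900 = 16,794.24; Central Overpass 3,063/16,780 × $87,900 = 16,045.15; Lakeview Annex 3,274/16,780 × $87,900 = 17,150.45.
At nearest $10: Harbor Interchange $5,730; Granite Reservoir $20,070; Upper Terminal $12,120; Bellamy Pavilion $16,790; Central Overpass $16,050; Lakeview Annex $17,150. Sum = $87,910.
Difference $87,900 − $87,910 = −$10 applied to largest residents (Granite Reservoir): Granite Reservoir becomes $20,060.

Harbor Interchange: $5,730 · Granite Reservoir: $20,060 · Upper Terminal: $12,120 · Bellamy Pavilion: $16,790 · Central Overpass: $16,050 · Lakeview Annex: $17,150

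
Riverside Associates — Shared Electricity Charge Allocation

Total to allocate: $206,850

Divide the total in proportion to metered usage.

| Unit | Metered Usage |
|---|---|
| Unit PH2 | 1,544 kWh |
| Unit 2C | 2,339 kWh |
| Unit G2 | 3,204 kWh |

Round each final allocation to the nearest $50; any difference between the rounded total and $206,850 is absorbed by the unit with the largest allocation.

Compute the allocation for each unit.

Combined metered usage = 7,087.
Raw shares: Unit PH2 1,544/7,087 × $206,850 = 45,065.11; Unit 2C 2,339/7,087 × $206,850 = 68,268.96; Unit G2 3,204/7,087 × $206,850 = 93,515.93.
Rounded to nearest $50: Unit PH2 $45,050; Unit 2C $68,250; Unit G2 $93,500. Sum = $206,800.
Difference $206,850 − $206,800 = +$50 applied to largest allocation (Unit G2): Unit G2 becomes $93,550.

Unit PH2: $45,050 · Unit 2C: $68,250 · Unit G2: $93,550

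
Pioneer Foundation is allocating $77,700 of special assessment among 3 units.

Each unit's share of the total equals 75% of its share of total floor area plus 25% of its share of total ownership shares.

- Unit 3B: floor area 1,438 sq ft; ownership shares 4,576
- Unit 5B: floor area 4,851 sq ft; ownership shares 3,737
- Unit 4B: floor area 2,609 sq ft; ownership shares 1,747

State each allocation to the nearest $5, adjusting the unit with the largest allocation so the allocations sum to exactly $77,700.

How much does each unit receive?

Floor area total 8,898; ownership shares total 10,060.
Combined weights (75% floor area + 25% ownership shares): Unit 3B 0.2349; Unit 5B 0.5018; Unit 4B 0.2633.
Proportional shares: Unit 3B 18,253.65; Unit 5B 38,986.12; Unit 4B 20,460.23.
At nearest $5: Unit 3B $18,255; Unit 5B $38,985; Unit 4B $20,460. Sum = $77,700.
Rounded total matches; no reconciliation needed.

Unit 3B: $18,255; Unit 5B: $38,985; Unit 4B: $20,460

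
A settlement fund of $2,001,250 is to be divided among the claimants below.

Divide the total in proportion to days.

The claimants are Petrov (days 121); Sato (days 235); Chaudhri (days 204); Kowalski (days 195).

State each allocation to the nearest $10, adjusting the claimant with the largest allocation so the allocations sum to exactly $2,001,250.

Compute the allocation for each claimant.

Petrov: $320,730 | Sato: $622,900 | Chaudhri: $540,740 | Kowalski: $516,880

Combined days = 755.
Proportional shares: Petrov 121/755 × $2,001,250 = 320,730.13; Sato 235/755 × $2,001,250 = 622,905.63; Chaudhri 204/755 × $2,001,250 = 540,735.10; Kowalski 195/755 × $2,001,250 = 516,879.14.
Rounded to nearest $10: Petrov $320,730; Sato $622,910; Chaudhri $540,740; Kowalski $516,880. Sum = $2,001,260.
Difference $2,001,250 − $2,001,260 = −$10 applied to largest allocation (Sato): Sato becomes $622,900.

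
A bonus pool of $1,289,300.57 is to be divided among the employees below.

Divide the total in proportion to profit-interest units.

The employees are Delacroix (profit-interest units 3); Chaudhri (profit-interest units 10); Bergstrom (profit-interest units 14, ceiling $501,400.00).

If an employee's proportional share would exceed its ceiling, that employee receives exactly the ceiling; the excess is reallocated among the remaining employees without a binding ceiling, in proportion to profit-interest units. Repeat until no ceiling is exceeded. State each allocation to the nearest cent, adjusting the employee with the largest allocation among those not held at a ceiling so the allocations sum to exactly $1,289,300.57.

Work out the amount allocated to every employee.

Delacroix: $181,823.21 · Chaudhri: $606,077.36 · Bergstrom: $501,400.00

Combined profit-interest units = 27.
Proportional shares (ignoring caps): Delacroix 143,255.6189; Chaudhri 477,518.7296; Bergstrom 668,526.2215.
Held at cap: Bergstrom ($501,400.00); residual $787,900.57 reallocated over remaining profit-interest units 13.
Redistributed shares: Delacroix 181,823.2085 → $181,823.21; Chaudhri 606,077.3615 → $606,077.36.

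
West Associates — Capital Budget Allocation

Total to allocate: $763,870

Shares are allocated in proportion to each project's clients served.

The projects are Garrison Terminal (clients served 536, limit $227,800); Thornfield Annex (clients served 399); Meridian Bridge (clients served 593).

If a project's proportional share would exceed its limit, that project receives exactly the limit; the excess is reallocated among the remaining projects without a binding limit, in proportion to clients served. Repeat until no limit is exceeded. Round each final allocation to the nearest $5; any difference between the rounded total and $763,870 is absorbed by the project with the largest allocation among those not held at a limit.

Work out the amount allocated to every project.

Garrison Terminal: $227,800 · Thornfield Annex: $215,615 · Meridian Bridge: $320,455

Combined clients served = 1,528.
Pro-rata shares before constraints: Garrison Terminal 267,954.40; Thornfield Annex 199,466.05; Meridian Bridge 296,449.55.
Held at cap: Garrison Terminal ($227,800); balance $536,070 reallocated over remaining clients served 992.
Redistributed shares: Thornfield Annex 215,616.86 → $215,615; Meridian Bridge 320,453.14 → $320,455.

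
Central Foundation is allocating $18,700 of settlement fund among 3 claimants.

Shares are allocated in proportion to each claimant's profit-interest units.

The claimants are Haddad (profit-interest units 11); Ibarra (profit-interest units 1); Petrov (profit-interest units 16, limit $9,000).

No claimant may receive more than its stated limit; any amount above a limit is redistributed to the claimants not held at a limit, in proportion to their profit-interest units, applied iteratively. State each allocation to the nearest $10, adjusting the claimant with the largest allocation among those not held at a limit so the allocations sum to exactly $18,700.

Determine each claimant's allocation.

Profit-interest units total: 28.
Pro-rata shares before constraints: Haddad 7,346.43; Ibarra 667.86; Petrov 10,685.71.
Cap binds for Petrov ($9,000); residual $9,700 reallocated over remaining profit-interest units 12.
Remaining shares: Haddad 8,891.67 → $8,890; Ibarra 808.33 → $810.

Haddad: $8,890 · Ibarra: $810 · Petrov: $9,000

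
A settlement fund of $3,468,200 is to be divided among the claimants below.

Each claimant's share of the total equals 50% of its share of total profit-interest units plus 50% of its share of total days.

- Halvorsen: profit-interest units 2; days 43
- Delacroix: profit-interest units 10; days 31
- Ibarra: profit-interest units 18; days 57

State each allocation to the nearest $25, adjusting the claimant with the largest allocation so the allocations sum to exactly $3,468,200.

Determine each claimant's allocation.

Profit-interest units total 30; days total 131.
Composite weights (50% profit-interest units + 50% days): Halvorsen 0.1975; Delacroix 0.2850; Ibarra 0.5176.
Proportional shares: Halvorsen 684,815.06; Delacroix 988,392.88; Ibarra 1,794,992.06.
Rounded to nearest $25: Halvorsen $684,825; Delacroix $988,400; Ibarra $1,795,000. Sum = $3,468,225.
Difference $3,468,200 − $3,468,225 = −$25 applied to largest allocation (Ibarra): Ibarra becomes $1,794,975.

Halvorsen: $684,825; Delacroix: $988,400; Ibarra: $1,794,975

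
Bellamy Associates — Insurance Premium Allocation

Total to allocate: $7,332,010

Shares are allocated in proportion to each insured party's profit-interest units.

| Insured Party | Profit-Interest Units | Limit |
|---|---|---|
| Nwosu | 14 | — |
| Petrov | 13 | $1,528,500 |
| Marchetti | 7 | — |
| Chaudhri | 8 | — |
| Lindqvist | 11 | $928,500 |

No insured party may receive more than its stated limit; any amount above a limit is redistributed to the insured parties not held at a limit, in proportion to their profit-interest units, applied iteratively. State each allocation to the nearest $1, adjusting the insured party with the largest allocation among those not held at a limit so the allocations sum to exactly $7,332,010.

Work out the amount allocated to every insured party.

Nwosu: $2,353,453 | Petrov: $1,528,500 | Marchetti: $1,176,727 | Chaudhri: $1,344,830 | Lindqvist: $928,500

Sum of profit-interest units: 53.
Proportional shares (ignoring caps): Nwosu 1,936,757.36; Petrov 1,798,417.55; Marchetti 968,378.68; Chaudhri 1,106,718.49; Lindqvist 1,521,737.92.
Held at cap: Petrov ($1,528,500), Lindqvist ($928,500); residual $4,875,010 reallocated over remaining profit-interest units 29.
Redistributed shares: Nwosu 2,353,453.10 → $2,353,453; Marchetti 1,176,726.55 → $1,176,727; Chaudhri 1,344,830.34 → $1,344,830.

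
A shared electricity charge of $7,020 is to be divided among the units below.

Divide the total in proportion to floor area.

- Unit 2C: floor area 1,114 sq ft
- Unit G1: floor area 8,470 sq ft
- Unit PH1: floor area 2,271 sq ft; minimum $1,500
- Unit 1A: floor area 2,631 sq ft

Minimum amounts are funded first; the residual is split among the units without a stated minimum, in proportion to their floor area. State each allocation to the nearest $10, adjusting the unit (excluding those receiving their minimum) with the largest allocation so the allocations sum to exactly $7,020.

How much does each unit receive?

Guaranteed amounts: Unit PH1 $1,500. Residual $5,520.
Residual split over remaining floor area 12,215: Unit 2C 503.42 → $500; Unit G1 3,827.62 → $3,830; Unit 1A 1,188.96 → $1,190.

Unit 2C: $500; Unit G1: $3,830; Unit PH1: $1,500; Unit 1A: $1,190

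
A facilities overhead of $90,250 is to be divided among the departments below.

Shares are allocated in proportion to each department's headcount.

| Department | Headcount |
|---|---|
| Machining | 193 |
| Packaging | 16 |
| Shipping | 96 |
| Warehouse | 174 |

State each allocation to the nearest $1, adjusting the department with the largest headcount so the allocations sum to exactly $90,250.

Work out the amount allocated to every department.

Machining: $36,363; Packaging: $3,015; Shipping: $18,088; Warehouse: $32,784

Sum of headcount: 479.
Raw shares: Machining 193/479 × $90,250 = 36,363.78; Packaging 16/479 × $90,250 = 3,014.61; Shipping 96/479 × $90,250 = 18,087.68; Warehouse 174/479 × $90,250 = 32,783.92.
At nearest $1: Machining $36,364; Packaging $3,015; Shipping $18,088; Warehouse $32,784. Sum = $90,251.
Difference $90,250 − $90,251 = −$1 applied to largest headcount (Machining): Machining becomes $36,363.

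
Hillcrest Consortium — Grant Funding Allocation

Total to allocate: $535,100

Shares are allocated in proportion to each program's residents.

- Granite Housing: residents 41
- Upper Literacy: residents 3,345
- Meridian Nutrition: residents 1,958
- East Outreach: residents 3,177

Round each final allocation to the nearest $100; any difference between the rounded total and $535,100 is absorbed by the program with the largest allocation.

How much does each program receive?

Sum of residents: 8,521.
Unrounded shares: Granite Housing 41/8,521 × $535,100 = 2,574.71; Upper Literacy 3,345/8,521 × $535,100 = 210,058.62; Meridian Nutrition 1,958/8,521 × $535,100 = 122,958.08; East Outreach 3,177/8,521 × $535,100 = 199,508.59.
After rounding ($100): Granite Housing $2,600; Upper Literacy $210,100; Meridian Nutrition $123,000; East Outreach $199,500. Sum = $535,200.
Difference $535,100 − $535,200 = −$100 applied to largest allocation (Upper Literacy): Upper Literacy becomes $210,000.

Granite Housing: $2,600 | Upper Literacy: $210,000 | Meridian Nutrition: $123,000 | East Outreach: $199,500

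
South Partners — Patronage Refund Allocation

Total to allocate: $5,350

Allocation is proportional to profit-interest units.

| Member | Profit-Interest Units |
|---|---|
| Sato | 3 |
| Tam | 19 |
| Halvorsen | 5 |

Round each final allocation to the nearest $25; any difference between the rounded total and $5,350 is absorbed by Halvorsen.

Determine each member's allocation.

Sato: $600 | Tam: $3,775 | Halvorsen: $975

Sum of profit-interest units: 27.
Unrounded shares: Sato 3/27 × $5,350 = 594.44; Tam 19/27 × $5,350 = 3,764.81; Halvorsen 5/27 × $5,350 = 990.74.
After rounding ($25): Sato $600; Tam $3,775; Halvorsen $1,000. Sum = $5,375.
Difference $5,350 − $5,375 = −$25 applied to Halvorsen: Halvorsen becomes $975.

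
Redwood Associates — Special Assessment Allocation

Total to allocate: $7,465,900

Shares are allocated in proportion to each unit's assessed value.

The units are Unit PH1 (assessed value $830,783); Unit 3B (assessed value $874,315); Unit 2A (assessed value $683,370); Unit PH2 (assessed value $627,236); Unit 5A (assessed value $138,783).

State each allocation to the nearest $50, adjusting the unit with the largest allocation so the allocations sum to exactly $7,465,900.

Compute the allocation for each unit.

Combined assessed value = 3,154,487.
Raw shares: Unit PH1 830,783/3,154,487 × $7,465,900 = 1,966,260.38; Unit 3B 874,315/3,154,487 × $7,465,900 = 2,069,289.99; Unit 2A 683,370/3,154,487 × $7,465,900 = 1,617,369.82; Unit PH2 627,236/3,154,487 × $7,465,900 = 1,484,514.36; Unit 5A 138,783/3,154,487 × $7,465,900 = 328,465.45.
After rounding ($50): Unit PH1 $1,966,250; Unit 3B $2,069,300; Unit 2A $1,617,350; Unit PH2 $1,484,500; Unit 5A $328,450. Sum = $7,465,850.
Difference $7,465,900 − $7,465,850 = +$50 applied to largest allocation (Unit 3B): Unit 3B becomes $2,069,350.

Unit PH1: $1,966,250 · Unit 3B: $2,069,350 · Unit 2A: $1,617,350 · Unit PH2: $1,484,500 · Unit 5A: $328,450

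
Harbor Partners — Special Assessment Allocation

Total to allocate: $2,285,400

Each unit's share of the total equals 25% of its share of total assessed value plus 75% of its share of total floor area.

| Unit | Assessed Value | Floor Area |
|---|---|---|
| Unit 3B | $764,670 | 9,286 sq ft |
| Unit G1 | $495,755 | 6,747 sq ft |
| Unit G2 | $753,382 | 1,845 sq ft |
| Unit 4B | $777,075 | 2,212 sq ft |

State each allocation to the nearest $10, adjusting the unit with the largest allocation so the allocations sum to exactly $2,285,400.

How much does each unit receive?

Unit 3B: $948,800 | Unit G1: $677,140 | Unit G2: $311,650 | Unit 4B: $347,810

Totals — assessed value 2,790,882, floor area 20,090.
Composite weights (25% assessed value + 75% floor area): Unit 3B 0.4152; Unit G1 0.2963; Unit G2 0.1364; Unit 4B 0.1522.
Unrounded shares: Unit 3B 948,811.62; Unit G1 677,135.44; Unit G2 311,645.29; Unit 4B 347,807.64.
After rounding ($10): Unit 3B $948,810; Unit G1 $677,140; Unit G2 $311,650; Unit 4B $347,810. Sum = $2,285,410.
Difference $2,285,400 − $2,285,410 = −$10 applied to largest allocation (Unit 3B): Unit 3B becomes $948,800.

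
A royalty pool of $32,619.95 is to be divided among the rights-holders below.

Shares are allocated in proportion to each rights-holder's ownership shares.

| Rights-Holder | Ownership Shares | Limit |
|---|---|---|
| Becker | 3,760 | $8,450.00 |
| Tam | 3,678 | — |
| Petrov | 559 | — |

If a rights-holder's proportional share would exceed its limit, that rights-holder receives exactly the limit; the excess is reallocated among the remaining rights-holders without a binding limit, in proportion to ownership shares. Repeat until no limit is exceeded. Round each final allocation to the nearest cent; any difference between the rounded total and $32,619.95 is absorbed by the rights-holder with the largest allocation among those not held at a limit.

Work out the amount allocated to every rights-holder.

Becker: $8,450.00; Tam: $20,981.14; Petrov: $3,188.81

Sum of ownership shares: 7,997.
Unconstrained shares: Becker 15,337.1279; Tam 15,002.6480; Petrov 2,280.1741.
Capped: Becker ($8,450.00); balance $24,169.95 reallocated over remaining ownership shares 4,237.
Remaining shares: Tam 20,981.1367 → $20,981.14; Petrov 3,188.8133 → $3,188.81.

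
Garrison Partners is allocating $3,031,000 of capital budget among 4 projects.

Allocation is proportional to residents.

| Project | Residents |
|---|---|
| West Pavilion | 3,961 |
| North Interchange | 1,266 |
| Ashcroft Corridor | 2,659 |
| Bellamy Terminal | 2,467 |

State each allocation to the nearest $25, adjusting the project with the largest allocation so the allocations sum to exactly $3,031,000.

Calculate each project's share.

West Pavilion: $1,159,625 | North Interchange: $370,650 | Ashcroft Corridor: $778,475 | Bellamy Terminal: $722,250

Total residents = 10,353.
Unrounded shares: West Pavilion 3,961/10,353 × $3,031,000 = 1,159,643.68; North Interchange 1,266/10,353 × $3,031,000 = 370,640.97; Ashcroft Corridor 2,659/10,353 × $3,031,000 = 778,463.15; Bellamy Terminal 2,467/10,353 × $3,031,000 = 722,252.20.
After rounding ($25): West Pavilion $1,159,650; North Interchange $370,650; Ashcroft Corridor $778,475; Bellamy Terminal $722,250. Sum = $3,031,025.
Difference $3,031,000 − $3,031,025 = −$25 applied to largest allocation (West Pavilion): West Pavilion becomes $1,159,625.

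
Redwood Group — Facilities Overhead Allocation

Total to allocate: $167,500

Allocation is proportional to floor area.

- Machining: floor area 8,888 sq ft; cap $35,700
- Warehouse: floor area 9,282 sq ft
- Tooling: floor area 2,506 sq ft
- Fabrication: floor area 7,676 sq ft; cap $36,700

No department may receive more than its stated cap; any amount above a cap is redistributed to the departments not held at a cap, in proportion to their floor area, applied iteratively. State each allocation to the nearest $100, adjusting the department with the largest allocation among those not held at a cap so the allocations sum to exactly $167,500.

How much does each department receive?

Machining: $35,700 | Warehouse: $74,900 | Tooling: $20,200 | Fabrication: $36,700

Combined floor area = 28,352.
Proportional shares (ignoring caps): Machining 52,509.17; Warehouse 54,836.87; Tooling 14,805.13; Fabrication 45,348.83.
Cap binds for Machining ($35,700), Fabrication ($36,700); residual $95,100 reallocated over remaining floor area 11,788.
Remaining shares: Warehouse 74,882.78 → $74,900; Tooling 20,217.22 → $20,200.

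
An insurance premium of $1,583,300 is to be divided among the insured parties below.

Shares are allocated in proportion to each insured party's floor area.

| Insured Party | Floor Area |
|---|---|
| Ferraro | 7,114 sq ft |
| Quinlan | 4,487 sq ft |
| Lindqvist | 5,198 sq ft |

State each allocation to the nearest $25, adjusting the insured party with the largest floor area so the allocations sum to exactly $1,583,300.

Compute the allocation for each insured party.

Ferraro: $670,500 · Quinlan: $422,900 · Lindqvist: $489,900

Floor area total: 7,114 + 4,487 + 5,198 = 16,799.
Unrounded shares: Ferraro 670,492.07; Quinlan 422,898.21; Lindqvist 489,909.72.
After rounding ($25): Ferraro $670,500; Quinlan $422,900; Lindqvist $489,900. Sum = $1,583,300.
Rounded total matches; no reconciliation needed.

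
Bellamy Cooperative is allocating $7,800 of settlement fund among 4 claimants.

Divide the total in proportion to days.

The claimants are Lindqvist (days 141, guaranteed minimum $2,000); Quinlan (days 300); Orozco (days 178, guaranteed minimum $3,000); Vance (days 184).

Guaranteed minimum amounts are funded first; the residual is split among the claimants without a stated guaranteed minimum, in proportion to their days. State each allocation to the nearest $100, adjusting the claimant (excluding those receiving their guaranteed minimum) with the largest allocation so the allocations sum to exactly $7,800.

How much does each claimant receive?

Fund the minimums — Lindqvist $2,000; Orozco $3,000. Balance $2,800.
Balance split over remaining days 484: Quinlan 1,735.54 → $1,700; Vance 1,064.46 → $1,100.

Lindqvist: $2,000; Quinlan: $1,700; Orozco: $3,000; Vance: $1,100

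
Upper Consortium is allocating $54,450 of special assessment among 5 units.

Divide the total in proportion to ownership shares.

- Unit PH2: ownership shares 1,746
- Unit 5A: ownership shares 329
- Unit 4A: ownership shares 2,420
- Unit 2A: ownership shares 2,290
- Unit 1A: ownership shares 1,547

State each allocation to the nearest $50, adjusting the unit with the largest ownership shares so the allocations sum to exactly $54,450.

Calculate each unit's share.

Unit PH2: $11,400; Unit 5A: $2,150; Unit 4A: $15,850; Unit 2A: $14,950; Unit 1A: $10,100

Combined ownership shares = 8,332.
Unrounded shares: Unit PH2 1,746/8,332 × $54,450 = 11,410.19; Unit 5A 329/8,332 × $54,450 = 2,150.03; Unit 4A 2,420/8,332 × $54,450 = 15,814.81; Unit 2A 2,290/8,332 × $54,450 = 14,965.25; Unit 1A 1,547/8,332 × $54,450 = 10,109.72.
At nearest $50: Unit PH2 $11,400; Unit 5A $2,150; Unit 4A $15,800; Unit 2A $14,950; Unit 1A $10,100. Sum = $54,400.
Difference $54,450 − $54,400 = +$50 applied to largest ownership shares (Unit 4A): Unit 4A becomes $15,850.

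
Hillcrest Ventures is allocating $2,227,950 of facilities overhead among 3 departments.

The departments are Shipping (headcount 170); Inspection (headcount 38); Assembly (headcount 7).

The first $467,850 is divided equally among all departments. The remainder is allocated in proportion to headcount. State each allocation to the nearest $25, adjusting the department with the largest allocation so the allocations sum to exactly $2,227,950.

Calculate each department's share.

$467,850 shared equally gives $155,950 per department.
Remainder $1,760,100 by headcount (total 215): Shipping 1,391,706.98 → $1,391,700; Inspection 311,087.44 → $311,075; Assembly 57,305.58 → $57,300.
Rounding difference +$25 on remainder applied to Shipping.
Totals: Shipping $155,950 + $1,391,725 = $1,547,675; Inspection $155,950 + $311,075 = $467,025; Assembly $155,950 + $57,300 = $213,250.

Shipping: $1,547,675 · Inspection: $467,025 · Assembly: $213,250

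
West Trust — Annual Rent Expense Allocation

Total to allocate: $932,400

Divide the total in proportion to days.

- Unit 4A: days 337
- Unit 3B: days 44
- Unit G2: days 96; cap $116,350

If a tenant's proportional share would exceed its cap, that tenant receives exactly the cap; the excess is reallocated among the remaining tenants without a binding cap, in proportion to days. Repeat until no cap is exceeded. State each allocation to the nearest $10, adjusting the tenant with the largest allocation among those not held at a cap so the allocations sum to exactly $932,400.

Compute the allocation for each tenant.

Days total: 477.
Pro-rata shares before constraints: Unit 4A 658,739.62; Unit 3B 86,007.55; Unit G2 187,652.83.
Capped: Unit G2 ($116,350); residual $816,050 reallocated over remaining days 381.
Shares after redistribution: Unit 4A 721,808.01 → $721,810; Unit 3B 94,241.99 → $94,240.

Unit 4A: $721,810 | Unit 3B: $94,240 | Unit G2: $116,350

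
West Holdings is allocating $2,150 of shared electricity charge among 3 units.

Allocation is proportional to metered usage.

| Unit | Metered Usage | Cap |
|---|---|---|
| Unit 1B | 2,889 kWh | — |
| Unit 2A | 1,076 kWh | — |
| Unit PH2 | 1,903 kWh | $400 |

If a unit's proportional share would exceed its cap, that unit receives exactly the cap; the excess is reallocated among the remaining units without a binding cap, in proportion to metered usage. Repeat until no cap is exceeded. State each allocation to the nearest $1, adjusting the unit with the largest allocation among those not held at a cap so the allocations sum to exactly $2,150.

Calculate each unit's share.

Unit 1B: $1,275 · Unit 2A: $475 · Unit PH2: $400

Sum of metered usage: 5,868.
Proportional shares (ignoring caps): Unit 1B 1,058.51; Unit 2A 394.24; Unit PH2 697.25.
Cap binds for Unit PH2 ($400); residual $1,750 reallocated over remaining metered usage 3,965.
Shares after redistribution: Unit 1B 1,275.09 → $1,275; Unit 2A 474.91 → $475.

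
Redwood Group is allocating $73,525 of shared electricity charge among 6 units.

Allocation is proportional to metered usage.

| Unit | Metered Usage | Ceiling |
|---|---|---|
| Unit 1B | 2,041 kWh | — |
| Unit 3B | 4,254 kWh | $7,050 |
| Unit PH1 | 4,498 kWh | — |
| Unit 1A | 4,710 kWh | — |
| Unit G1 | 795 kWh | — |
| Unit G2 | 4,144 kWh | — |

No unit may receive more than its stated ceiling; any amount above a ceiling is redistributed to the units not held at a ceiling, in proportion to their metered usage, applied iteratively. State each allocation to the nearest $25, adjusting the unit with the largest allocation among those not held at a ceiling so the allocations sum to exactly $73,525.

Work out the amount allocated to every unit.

Metered usage total: 20,442.
Pro-rata shares before constraints: Unit 1B 7,340.99; Unit 3B 15,300.62; Unit PH1 16,178.23; Unit 1A 16,940.75; Unit G1 2,859.43; Unit G2 14,904.98.
Held at cap: Unit 3B ($7,050); balance $66,475 reallocated over remaining metered usage 16,188.
Redistributed shares: Unit 1B 8,381.24 → $8,375; Unit PH1 18,470.75 → $18,475; Unit 1A 19,341.32 → $19,350; Unit G1 3,264.62 → $3,275; Unit G2 17,017.07 → $17,025.
Rounding difference −$25 applied to Unit 1A → $19,325.

Unit 1B: $8,375 | Unit 3B: $7,050 | Unit PH1: $18,475 | Unit 1A: $19,325 | Unit G1: $3,275 | Unit G2: $17,025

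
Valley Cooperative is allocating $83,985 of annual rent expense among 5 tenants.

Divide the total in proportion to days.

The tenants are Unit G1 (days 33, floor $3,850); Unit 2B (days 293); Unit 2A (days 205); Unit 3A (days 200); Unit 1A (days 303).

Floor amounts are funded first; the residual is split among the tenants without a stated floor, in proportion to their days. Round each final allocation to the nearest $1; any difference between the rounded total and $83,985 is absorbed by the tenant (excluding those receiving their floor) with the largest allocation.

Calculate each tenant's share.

Guaranteed amounts: Unit G1 $3,850. Balance $80,135.
Balance split over remaining days 1,001: Unit 2B 23,456.10 → $23,456; Unit 2A 16,411.26 → $16,411; Unit 3A 16,010.99 → $16,011; Unit 1A 24,256.65 → $24,257.

Unit G1: $3,850; Unit 2B: $23,456; Unit 2A: $16,411; Unit 3A: $16,011; Unit 1A: $24,257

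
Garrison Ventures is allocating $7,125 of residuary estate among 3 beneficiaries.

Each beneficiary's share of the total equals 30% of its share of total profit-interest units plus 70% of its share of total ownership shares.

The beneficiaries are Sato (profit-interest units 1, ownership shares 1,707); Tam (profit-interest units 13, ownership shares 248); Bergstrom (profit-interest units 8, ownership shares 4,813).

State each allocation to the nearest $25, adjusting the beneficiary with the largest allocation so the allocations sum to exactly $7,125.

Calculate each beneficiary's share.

Sato: $1,350 · Tam: $1,450 · Bergstrom: $4,325

Totals — profit-interest units 22, ownership shares 6,768.
Blended shares (30% profit-interest units + 70% ownership shares): Sato 0.1902; Tam 0.2029; Bergstrom 0.6069.
Raw shares: Sato 1,355.09; Tam 1,445.83; Bergstrom 4,324.09.
Rounded to nearest $25: Sato $1,350; Tam $1,450; Bergstrom $4,325. Sum = $7,125.
Rounded total matches; no reconciliation needed.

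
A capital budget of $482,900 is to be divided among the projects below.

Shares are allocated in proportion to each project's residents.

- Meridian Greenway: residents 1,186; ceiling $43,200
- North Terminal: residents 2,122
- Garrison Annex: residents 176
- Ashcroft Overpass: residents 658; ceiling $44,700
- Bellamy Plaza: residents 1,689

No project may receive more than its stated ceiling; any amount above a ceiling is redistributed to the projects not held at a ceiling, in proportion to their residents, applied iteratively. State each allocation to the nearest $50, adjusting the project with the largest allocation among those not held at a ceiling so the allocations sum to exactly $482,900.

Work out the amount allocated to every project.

Meridian Greenway: $43,200 | North Terminal: $210,200 | Garrison Annex: $17,450 | Ashcroft Overpass: $44,700 | Bellamy Plaza: $167,350

Residents total: 5,831.
Proportional shares (ignoring caps): Meridian Greenway 98,219.76; North Terminal 175,735.52; Garrison Annex 14,575.61; Ashcroft Overpass 54,492.92; Bellamy Plaza 139,876.20.
Held at cap: Meridian Greenway ($43,200), Ashcroft Overpass ($44,700); remaining pool $395,000 reallocated over remaining residents 3,987.
Shares after redistribution: North Terminal 210,230.75 → $210,250; Garrison Annex 17,436.67 → $17,450; Bellamy Plaza 167,332.58 → $167,350.
Rounding difference −$50 applied to North Terminal → $210,200.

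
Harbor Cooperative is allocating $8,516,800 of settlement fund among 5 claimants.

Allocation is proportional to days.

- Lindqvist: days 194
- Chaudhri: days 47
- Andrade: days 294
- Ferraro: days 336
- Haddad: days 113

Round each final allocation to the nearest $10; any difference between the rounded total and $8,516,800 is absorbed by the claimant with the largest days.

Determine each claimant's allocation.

Lindqvist: $1,679,130 | Chaudhri: $406,800 | Andrade: $2,544,650 | Ferraro: $2,908,170 | Haddad: $978,050

Total days = 984.
Pro-rata amounts: Lindqvist 194/984 × $8,516,800 = 1,679,125.20; Chaudhri 47/984 × $8,516,800 = 406,798.37; Andrade 294/984 × $8,516,800 = 2,544,653.66; Ferraro 336/984 × $8,516,800 = 2,908,175.61; Haddad 113/984 × $8,516,800 = 978,047.15.
After rounding ($10): Lindqvist $1,679,130; Chaudhri $406,800; Andrade $2,544,650; Ferraro $2,908,180; Haddad $978,050. Sum = $8,516,810.
Difference $8,516,800 − $8,516,810 = −$10 applied to largest days (Ferraro): Ferraro becomes $2,908,170.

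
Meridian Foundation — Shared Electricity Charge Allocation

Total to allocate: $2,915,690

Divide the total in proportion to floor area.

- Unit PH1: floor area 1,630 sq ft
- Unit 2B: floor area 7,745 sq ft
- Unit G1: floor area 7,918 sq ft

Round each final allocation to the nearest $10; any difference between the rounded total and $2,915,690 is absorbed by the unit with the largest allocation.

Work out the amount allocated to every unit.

Unit PH1: $274,830 | Unit 2B: $1,305,850 | Unit G1: $1,335,010

Total floor area = 17,293.
Pro-rata amounts: Unit PH1 1,630/17,293 × $2,915,690 = 274,826.50; Unit 2B 7,745/17,293 × $2,915,690 = 1,305,847.40; Unit G1 7,918/17,293 × $2,915,690 = 1,335,016.10.
After rounding ($10): Unit PH1 $274,830; Unit 2B $1,305,850; Unit G1 $1,335,020. Sum = $2,915,700.
Difference $2,915,690 − $2,915,700 = −$10 applied to largest allocation (Unit G1): Unit G1 becomes $1,335,010.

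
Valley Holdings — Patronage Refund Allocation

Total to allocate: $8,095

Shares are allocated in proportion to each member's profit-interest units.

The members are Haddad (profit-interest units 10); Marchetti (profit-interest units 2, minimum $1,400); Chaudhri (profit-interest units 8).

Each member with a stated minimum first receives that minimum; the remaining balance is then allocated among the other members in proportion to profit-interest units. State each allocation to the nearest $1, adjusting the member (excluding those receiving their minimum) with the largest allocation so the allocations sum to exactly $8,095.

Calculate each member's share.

Haddad: $3,719 | Marchetti: $1,400 | Chaudhri: $2,976

Guaranteed amounts: Marchetti $1,400. Residual $6,695.
Residual split over remaining profit-interest units 18: Haddad 3,719.44 → $3,719; Chaudhri 2,975.56 → $2,976.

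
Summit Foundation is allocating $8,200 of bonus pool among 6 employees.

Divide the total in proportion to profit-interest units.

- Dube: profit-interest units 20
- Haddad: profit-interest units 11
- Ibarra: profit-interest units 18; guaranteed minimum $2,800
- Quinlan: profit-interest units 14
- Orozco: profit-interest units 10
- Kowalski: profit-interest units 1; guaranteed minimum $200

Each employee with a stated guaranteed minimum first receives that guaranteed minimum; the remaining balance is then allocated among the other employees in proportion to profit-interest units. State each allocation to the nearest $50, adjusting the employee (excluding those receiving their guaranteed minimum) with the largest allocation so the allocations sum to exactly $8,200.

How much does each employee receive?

Dube: $1,900 · Haddad: $1,050 · Ibarra: $2,800 · Quinlan: $1,300 · Orozco: $950 · Kowalski: $200

Guaranteed amounts: Ibarra $2,800; Kowalski $200. Balance $5,200.
Balance split over remaining profit-interest units 55: Dube 1,890.91 → $1,900; Haddad 1,040.00 → $1,050; Quinlan 1,323.64 → $1,300; Orozco 945.45 → $950.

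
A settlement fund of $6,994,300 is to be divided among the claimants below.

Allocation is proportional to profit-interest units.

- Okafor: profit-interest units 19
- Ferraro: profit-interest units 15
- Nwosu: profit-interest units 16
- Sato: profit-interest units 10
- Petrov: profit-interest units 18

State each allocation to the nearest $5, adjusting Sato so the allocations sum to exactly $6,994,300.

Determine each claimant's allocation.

Profit-interest units total: 78.
Pro-rata amounts: Okafor 19/78 × $6,994,300 = 1,703,739.74; Ferraro 15/78 × $6,994,300 = 1,345,057.69; Nwosu 16/78 × $6,994,300 = 1,434,728.21; Sato 10/78 × $6,994,300 = 896,705.13; Petrov 18/78 × $6,994,300 = 1,614,069.23.
Rounded to nearest $5: Okafor $1,703,740; Ferraro $1,345,060; Nwosu $1,434,730; Sato $896,705; Petrov $1,614,070. Sum = $6,994,305.
Difference $6,994,300 − $6,994,305 = −$5 applied to Sato: Sato becomes $896,700.

Okafor: $1,703,740 | Ferraro: $1,345,060 | Nwosu: $1,434,730 | Sato: $896,700 | Petrov: $1,614,070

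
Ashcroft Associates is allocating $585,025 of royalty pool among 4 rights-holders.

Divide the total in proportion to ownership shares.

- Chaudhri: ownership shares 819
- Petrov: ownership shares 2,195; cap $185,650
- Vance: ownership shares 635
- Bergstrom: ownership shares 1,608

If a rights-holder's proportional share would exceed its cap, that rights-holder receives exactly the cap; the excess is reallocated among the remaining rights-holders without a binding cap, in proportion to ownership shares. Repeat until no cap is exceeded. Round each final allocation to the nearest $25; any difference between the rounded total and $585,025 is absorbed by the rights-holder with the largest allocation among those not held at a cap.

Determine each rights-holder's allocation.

Chaudhri: $106,825 | Petrov: $185,650 | Vance: $82,825 | Bergstrom: $209,725

Total ownership shares = 5,257.
Pro-rata shares before constraints: Chaudhri 91,142.38; Petrov 244,270.47; Vance 70,665.95; Bergstrom 178,946.21.
Held at cap: Petrov ($185,650); remaining pool $399,375 reallocated over remaining ownership shares 3,062.
Redistributed shares: Chaudhri 106,821.73 → $106,825; Vance 82,822.71 → $82,825; Bergstrom 209,730.57 → $209,725.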